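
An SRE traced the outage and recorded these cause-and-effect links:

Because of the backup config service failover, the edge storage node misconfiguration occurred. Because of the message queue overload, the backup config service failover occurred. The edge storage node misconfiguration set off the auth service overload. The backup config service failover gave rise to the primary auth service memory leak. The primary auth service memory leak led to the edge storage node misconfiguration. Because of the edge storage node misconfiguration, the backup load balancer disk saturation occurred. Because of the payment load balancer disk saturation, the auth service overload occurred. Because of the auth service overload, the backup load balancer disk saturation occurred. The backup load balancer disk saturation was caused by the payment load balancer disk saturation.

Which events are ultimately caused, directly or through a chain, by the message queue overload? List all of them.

the auth service overload, the backup config service failover, the backup load balancer disk saturation, the edge storage node misconfiguration, the primary auth service memory leak

Direct effects: the backup config service failover.
2 steps out: the primary auth service memory leak, the edge storage node misconfiguration.
3 steps out: the auth service overload, the backup load balancer disk saturation.
Not reachable from it: the payment load balancer disk saturation.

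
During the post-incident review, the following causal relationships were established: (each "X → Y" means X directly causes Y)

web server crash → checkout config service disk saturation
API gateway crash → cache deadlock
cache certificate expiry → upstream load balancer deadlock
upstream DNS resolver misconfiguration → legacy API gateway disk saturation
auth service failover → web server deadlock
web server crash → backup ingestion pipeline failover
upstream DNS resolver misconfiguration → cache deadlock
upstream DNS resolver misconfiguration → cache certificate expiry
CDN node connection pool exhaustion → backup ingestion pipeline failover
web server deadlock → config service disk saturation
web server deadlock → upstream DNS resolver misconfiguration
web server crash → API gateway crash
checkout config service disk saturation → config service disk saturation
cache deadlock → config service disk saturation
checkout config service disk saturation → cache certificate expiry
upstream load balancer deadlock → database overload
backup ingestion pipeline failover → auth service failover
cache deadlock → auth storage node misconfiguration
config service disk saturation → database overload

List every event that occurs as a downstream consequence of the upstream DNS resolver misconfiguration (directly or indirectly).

Direct effects: the cache deadlock, the cache certificate expiry, the legacy API gateway disk saturation.
2 steps out: the auth storage node misconfiguration, the upstream load balancer deadlock, the config service disk saturation.
3 steps out: the database overload.
Not reachable from it: the web server crash, the CDN node connection pool exhaustion, the backup ingestion pipeline failover, the auth service failover, the API gateway crash, the web server deadlock, the checkout config service disk saturation.

the auth storage node misconfiguration, the cache certificate expiry, the cache deadlock, the config service disk saturation, the database overload, the legacy API gateway disk saturation, the upstream load balancer deadlock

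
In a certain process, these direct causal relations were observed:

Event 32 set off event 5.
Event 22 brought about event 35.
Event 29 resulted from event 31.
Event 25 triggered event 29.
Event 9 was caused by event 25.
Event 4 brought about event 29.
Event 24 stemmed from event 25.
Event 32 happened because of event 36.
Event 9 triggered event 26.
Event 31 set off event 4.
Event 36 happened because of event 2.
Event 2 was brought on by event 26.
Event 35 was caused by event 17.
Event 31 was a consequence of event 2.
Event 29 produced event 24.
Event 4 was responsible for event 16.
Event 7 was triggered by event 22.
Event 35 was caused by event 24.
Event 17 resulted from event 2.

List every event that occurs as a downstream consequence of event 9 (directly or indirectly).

event 16, event 17, event 2, event 24, event 26, event 29, event 31, event 32, event 35, event 36, event 4, event 5

Direct effects: event 26.
2 steps out: event 2.
3 steps out: event 36, event 31, event 17.
4 steps out: event 32, event 4, event 29, event 35.
5 steps out: event 5, event 16, event 24.
Not reachable from it: event 22, event 7, event 25.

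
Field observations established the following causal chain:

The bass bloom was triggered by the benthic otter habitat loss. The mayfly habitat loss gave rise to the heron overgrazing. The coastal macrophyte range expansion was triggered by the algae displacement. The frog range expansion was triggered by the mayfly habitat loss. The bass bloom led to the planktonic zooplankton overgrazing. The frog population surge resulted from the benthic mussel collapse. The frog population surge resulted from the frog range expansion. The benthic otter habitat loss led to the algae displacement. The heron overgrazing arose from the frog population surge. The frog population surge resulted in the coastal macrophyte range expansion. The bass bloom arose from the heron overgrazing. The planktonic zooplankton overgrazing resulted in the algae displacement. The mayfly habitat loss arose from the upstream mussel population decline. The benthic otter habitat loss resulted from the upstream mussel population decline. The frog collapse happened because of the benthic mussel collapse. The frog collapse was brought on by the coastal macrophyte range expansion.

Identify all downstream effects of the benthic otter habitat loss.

the algae displacement, the bass bloom, the coastal macrophyte range expansion, the frog collapse, the planktonic zooplankton overgrazing

Direct effects: the bass bloom, the algae displacement.
2 steps out: the planktonic zooplankton overgrazing, the coastal macrophyte range expansion.
3 steps out: the frog collapse.
Not reachable from it: the benthic mussel collapse, the upstream mussel population decline, the mayfly habitat loss, the frog range expansion, the frog population surge, the heron overgrazing.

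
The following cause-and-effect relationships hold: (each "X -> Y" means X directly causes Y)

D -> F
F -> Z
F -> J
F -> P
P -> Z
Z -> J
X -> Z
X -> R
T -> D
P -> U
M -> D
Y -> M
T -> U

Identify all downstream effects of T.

D, F, J, P, U, Z

Direct effects: D, U.
2 steps out: F.
3 steps out: P, Z, J.
Not reachable from it: X, R, Y, M.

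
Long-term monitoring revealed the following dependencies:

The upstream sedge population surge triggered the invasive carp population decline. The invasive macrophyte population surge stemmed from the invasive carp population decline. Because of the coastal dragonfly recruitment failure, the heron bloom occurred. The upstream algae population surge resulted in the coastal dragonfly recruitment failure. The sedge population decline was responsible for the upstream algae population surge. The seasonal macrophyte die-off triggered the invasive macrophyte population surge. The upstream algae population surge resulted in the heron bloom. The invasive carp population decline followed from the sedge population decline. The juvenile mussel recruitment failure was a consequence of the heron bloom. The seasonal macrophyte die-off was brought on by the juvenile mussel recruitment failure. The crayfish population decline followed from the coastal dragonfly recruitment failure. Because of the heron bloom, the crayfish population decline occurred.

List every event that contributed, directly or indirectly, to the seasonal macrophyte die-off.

the coastal dragonfly recruitment failure, the heron bloom, the juvenile mussel recruitment failure, the sedge population decline, the upstream algae population surge

Immediate cause of the seasonal macrophyte die-off: the juvenile mussel recruitment failure.
Further upstream: the sedge population decline, the upstream algae population surge, the coastal dragonfly recruitment failure, the heron bloom.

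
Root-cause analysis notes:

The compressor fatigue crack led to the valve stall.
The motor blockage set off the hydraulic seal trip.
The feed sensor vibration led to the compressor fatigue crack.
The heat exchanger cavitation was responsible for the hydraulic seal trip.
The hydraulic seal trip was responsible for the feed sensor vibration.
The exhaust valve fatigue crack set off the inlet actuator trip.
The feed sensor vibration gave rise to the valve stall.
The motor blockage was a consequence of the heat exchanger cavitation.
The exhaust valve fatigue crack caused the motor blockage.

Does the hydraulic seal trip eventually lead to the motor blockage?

No

The hydraulic seal trip leads to the feed sensor vibration, the compressor fatigue crack, the valve stall; the motor blockage is not among them.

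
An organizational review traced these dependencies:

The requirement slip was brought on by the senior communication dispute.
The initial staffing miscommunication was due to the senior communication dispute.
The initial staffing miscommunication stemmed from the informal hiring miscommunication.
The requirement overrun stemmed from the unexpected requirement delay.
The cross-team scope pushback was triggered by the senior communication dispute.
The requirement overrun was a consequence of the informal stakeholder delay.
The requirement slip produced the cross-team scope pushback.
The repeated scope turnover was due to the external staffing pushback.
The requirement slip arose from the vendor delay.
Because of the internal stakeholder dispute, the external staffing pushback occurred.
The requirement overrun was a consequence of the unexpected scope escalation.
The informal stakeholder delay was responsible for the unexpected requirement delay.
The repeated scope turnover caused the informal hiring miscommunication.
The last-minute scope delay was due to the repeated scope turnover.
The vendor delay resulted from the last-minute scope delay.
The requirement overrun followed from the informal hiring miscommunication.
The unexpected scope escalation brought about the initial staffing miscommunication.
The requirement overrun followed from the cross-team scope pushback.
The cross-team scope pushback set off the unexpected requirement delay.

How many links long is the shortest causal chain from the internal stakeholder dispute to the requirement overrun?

4

Shortest chain: the internal stakeholder dispute → the external staffing pushback → the repeated scope turnover → the informal hiring miscommunication → the requirement overrun.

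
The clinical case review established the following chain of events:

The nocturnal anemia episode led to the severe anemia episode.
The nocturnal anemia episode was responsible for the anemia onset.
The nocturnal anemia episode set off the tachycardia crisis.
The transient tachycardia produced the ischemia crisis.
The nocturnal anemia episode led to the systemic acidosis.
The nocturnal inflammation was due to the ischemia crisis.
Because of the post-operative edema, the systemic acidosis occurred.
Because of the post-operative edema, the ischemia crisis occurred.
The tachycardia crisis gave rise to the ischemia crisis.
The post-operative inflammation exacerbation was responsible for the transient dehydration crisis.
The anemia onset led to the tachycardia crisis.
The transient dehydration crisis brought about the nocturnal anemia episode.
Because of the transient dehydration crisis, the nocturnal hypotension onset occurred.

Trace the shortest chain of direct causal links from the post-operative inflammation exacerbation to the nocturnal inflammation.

the post-operative inflammation exacerbation → the transient dehydration crisis → the nocturnal anemia episode → the tachycardia crisis → the ischemia crisis → the nocturnal inflammation

the post-operative inflammation exacerbation → the transient dehydration crisis
the transient dehydration crisis → the nocturnal anemia episode
the nocturnal anemia episode → the tachycardia crisis
the tachycardia crisis → the ischemia crisis
the ischemia crisis → the nocturnal inflammation
Length: 5 steps.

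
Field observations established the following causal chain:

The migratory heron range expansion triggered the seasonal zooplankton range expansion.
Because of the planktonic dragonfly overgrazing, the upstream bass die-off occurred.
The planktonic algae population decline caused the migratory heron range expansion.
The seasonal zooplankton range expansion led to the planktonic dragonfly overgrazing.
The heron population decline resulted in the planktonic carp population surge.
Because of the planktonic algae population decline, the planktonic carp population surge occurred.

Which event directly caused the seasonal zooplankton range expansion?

the migratory heron range expansion

Upstream contributors include the planktonic algae population decline, but only the migratory heron range expansion feeds directly into the seasonal zooplankton range expansion.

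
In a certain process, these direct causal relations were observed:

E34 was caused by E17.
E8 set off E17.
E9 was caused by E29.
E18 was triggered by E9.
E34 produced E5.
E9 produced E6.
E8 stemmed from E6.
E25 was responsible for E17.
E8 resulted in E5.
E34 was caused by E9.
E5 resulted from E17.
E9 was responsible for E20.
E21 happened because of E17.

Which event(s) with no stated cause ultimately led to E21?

Tracing upstream from E21: E21 ← E17 ← E8 ← E6 ← E9 ← E29.
A separate upstream branch: E21 ← E17 ← E25.
Each of those chain origins has no stated cause.

E25, E29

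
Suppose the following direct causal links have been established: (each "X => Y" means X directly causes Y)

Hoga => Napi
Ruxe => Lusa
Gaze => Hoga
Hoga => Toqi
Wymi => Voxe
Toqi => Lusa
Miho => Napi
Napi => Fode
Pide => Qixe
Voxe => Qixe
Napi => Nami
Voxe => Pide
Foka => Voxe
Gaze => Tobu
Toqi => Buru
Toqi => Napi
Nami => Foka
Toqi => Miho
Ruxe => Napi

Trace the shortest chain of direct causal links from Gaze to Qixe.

Gaze → Hoga
Hoga → Napi
Napi → Nami
Nami → Foka
Foka → Voxe
Voxe → Qixe
Length: 6 steps.

Gaze → Hoga → Napi → Nami → Foka → Voxe → Qixe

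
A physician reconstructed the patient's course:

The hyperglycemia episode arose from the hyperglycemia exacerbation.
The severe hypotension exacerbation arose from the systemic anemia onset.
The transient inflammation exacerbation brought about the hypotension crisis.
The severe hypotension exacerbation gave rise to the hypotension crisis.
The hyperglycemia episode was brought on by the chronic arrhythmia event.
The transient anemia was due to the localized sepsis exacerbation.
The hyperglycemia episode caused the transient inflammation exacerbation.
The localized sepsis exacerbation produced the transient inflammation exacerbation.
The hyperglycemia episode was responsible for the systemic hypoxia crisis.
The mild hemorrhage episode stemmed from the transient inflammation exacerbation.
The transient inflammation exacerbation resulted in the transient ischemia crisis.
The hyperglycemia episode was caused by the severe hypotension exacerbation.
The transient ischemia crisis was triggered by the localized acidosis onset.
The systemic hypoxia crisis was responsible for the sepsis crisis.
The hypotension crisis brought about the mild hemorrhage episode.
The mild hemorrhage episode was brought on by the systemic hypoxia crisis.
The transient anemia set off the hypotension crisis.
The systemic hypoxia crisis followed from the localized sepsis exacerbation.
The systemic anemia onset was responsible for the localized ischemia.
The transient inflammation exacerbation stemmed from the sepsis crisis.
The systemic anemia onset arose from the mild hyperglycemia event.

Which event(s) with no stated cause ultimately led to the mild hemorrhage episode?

Tracing upstream from the mild hemorrhage episode: the mild hemorrhage episode ← the hypotension crisis ← the severe hypotension exacerbation ← the systemic anemia onset ← the mild hyperglycemia event.
A separate upstream branch: the mild hemorrhage episode ← the systemic hypoxia crisis ← the hyperglycemia episode ← the hyperglycemia exacerbation.
A separate upstream branch: the mild hemorrhage episode ← the systemic hypoxia crisis ← the hyperglycemia episode ← the chronic arrhythmia event.
A separate upstream branch: the mild hemorrhage episode ← the systemic hypoxia crisis ← the localized sepsis exacerbation.
Each of those chain origins has no stated cause.

the chronic arrhythmia event, the hyperglycemia exacerbation, the localized sepsis exacerbation, the mild hyperglycemia event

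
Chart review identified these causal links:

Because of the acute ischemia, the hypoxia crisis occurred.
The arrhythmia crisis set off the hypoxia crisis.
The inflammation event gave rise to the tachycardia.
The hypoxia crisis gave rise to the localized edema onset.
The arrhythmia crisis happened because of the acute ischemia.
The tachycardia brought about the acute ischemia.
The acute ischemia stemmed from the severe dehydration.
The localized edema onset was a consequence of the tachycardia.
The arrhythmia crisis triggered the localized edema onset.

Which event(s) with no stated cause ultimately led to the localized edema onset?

the inflammation event, the severe dehydration

Tracing upstream from the localized edema onset: the localized edema onset ← the tachycardia ← the inflammation event.
A separate upstream branch: the localized edema onset ← the arrhythmia crisis ← the acute ischemia ← the severe dehydration.
Each of those chain origins has no stated cause.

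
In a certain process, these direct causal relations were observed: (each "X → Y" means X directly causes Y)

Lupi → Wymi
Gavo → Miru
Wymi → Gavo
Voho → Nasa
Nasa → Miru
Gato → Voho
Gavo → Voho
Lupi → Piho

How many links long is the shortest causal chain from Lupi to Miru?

3

Shortest chain: Lupi → Wymi → Gavo → Miru.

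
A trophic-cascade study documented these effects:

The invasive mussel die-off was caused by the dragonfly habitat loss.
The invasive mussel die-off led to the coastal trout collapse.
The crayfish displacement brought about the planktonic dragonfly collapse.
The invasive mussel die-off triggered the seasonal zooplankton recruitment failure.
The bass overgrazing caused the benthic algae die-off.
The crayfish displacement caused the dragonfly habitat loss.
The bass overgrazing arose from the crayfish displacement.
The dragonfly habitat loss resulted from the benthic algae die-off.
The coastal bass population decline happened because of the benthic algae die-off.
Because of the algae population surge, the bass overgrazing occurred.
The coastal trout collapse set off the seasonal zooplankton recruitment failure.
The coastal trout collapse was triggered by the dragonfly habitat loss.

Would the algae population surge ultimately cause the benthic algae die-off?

There is a causal chain: the algae population surge → the bass overgrazing → the benthic algae die-off.

Yes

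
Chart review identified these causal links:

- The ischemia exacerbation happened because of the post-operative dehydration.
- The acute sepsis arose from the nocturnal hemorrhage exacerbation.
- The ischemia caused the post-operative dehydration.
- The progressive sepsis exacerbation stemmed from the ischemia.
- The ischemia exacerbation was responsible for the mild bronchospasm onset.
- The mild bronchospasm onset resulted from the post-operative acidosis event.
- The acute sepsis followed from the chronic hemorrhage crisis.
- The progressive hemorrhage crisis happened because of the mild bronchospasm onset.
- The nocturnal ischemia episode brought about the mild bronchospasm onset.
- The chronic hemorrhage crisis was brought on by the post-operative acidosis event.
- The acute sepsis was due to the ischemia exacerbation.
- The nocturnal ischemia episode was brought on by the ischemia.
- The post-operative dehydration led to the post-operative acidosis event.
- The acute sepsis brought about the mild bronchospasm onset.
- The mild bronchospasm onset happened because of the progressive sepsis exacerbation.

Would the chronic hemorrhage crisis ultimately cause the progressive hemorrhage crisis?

Yes

There is a causal chain: the chronic hemorrhage crisis → the acute sepsis → the mild bronchospasm onset → the progressive hemorrhage crisis.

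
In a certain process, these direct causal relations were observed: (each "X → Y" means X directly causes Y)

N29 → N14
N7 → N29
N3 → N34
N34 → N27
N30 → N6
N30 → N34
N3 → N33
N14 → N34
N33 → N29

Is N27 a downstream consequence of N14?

There is a causal chain: N14 → N34 → N27.

Yes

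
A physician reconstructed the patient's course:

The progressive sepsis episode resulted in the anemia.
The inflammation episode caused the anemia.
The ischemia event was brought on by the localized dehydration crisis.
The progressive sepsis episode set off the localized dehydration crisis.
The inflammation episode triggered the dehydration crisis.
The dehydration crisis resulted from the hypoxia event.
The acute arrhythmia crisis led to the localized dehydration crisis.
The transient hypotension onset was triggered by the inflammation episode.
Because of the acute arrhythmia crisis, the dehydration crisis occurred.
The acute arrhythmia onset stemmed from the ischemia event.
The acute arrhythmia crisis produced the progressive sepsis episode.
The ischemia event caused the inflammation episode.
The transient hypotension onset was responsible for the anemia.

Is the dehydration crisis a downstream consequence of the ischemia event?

There is a causal chain: the ischemia event → the inflammation episode → the dehydration crisis.

Yes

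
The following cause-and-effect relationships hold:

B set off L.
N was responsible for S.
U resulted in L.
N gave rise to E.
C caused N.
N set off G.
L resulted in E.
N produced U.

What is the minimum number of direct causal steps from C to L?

Shortest chain: C → N → U → L.

3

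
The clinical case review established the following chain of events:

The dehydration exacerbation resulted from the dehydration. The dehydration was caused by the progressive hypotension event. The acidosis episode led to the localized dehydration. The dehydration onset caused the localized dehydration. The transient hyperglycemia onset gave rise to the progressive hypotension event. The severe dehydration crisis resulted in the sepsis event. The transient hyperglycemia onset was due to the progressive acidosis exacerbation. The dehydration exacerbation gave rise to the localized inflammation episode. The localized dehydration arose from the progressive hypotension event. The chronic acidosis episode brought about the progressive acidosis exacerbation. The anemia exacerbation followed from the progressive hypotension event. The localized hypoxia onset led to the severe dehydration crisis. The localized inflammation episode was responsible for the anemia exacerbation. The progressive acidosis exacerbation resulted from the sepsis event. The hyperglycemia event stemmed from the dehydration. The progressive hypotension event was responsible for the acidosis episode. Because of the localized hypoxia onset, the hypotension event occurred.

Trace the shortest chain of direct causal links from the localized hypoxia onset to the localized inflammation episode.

the localized hypoxia onset → the severe dehydration crisis → the sepsis event → the progressive acidosis exacerbation → the transient hyperglycemia onset → the progressive hypotension event → the dehydration → the dehydration exacerbation → the localized inflammation episode

the localized hypoxia onset → the severe dehydration crisis
the severe dehydration crisis → the sepsis event
the sepsis event → the progressive acidosis exacerbation
the progressive acidosis exacerbation → the transient hyperglycemia onset
the transient hyperglycemia onset → the progressive hypotension event
the progressive hypotension event → the dehydration
the dehydration → the dehydration exacerbation
the dehydration exacerbation → the localized inflammation episode
Length: 8 steps.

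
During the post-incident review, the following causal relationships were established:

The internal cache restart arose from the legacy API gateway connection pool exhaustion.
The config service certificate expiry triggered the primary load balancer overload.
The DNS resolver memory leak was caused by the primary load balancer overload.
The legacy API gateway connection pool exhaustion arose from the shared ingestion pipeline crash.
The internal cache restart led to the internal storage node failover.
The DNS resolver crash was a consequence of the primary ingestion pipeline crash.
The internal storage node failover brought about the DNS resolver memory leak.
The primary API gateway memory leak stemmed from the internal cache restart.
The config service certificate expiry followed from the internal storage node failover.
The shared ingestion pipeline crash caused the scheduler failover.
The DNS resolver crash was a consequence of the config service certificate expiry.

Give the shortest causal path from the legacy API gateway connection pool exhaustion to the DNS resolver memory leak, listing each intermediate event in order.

the legacy API gateway connection pool exhaustion → the internal cache restart
the internal cache restart → the internal storage node failover
the internal storage node failover → the DNS resolver memory leak
Length: 3 steps.

the legacy API gateway connection pool exhaustion → the internal cache restart → the internal storage node failover → the DNS resolver memory leak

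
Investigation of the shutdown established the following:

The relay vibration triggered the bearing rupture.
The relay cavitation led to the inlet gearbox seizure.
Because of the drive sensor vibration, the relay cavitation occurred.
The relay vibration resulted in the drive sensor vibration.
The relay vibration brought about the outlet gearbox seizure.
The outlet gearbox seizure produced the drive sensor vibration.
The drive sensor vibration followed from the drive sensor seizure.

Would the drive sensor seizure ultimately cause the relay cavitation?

Yes

There is a causal chain: the drive sensor seizure → the drive sensor vibration → the relay cavitation.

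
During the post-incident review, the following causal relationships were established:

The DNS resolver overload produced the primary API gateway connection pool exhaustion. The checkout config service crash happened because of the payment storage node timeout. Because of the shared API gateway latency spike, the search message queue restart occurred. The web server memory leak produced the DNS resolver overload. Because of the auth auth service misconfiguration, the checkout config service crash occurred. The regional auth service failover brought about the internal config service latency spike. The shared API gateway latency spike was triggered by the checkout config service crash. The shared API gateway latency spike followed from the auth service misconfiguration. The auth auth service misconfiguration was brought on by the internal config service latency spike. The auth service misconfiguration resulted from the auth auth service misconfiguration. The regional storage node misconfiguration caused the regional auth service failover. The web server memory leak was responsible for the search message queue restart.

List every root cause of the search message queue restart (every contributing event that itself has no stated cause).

the payment storage node timeout, the regional storage node misconfiguration, the web server memory leak

Tracing upstream from the search message queue restart: the search message queue restart ← the web server memory leak.
A separate upstream branch: the search message queue restart ← the shared API gateway latency spike ← the auth service misconfiguration ← the auth auth service misconfiguration ← the internal config service latency spike ← the regional auth service failover ← the regional storage node misconfiguration.
A separate upstream branch: the search message queue restart ← the shared API gateway latency spike ← the checkout config service crash ← the payment storage node timeout.
Each of those chain origins has no stated cause.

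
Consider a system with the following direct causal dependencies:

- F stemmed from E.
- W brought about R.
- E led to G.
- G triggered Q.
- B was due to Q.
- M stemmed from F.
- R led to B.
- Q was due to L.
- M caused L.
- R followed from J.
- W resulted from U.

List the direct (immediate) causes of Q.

G, L

Upstream contributors include E, F, M, but only G, L feed directly into Q.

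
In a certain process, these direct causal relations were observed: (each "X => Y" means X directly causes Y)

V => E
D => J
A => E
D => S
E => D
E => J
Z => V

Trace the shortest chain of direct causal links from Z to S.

Z → V
V → E
E → D
D → S
Length: 4 steps.

Z → V → E → D → S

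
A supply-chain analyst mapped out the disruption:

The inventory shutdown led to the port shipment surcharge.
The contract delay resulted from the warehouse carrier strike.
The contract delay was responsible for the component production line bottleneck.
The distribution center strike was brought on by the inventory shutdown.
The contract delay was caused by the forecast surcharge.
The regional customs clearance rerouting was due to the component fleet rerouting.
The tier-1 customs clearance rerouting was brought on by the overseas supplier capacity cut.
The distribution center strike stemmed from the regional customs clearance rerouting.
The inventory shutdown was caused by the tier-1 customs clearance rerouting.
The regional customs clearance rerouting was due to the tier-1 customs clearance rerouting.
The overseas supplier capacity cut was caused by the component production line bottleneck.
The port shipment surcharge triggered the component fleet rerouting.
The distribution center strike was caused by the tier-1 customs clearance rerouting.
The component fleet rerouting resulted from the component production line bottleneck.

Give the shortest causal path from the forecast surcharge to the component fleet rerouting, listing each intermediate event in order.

the forecast surcharge → the contract delay
the contract delay → the component production line bottleneck
the component production line bottleneck → the component fleet rerouting
Length: 3 steps.

the forecast surcharge → the contract delay → the component production line bottleneck → the component fleet rerouting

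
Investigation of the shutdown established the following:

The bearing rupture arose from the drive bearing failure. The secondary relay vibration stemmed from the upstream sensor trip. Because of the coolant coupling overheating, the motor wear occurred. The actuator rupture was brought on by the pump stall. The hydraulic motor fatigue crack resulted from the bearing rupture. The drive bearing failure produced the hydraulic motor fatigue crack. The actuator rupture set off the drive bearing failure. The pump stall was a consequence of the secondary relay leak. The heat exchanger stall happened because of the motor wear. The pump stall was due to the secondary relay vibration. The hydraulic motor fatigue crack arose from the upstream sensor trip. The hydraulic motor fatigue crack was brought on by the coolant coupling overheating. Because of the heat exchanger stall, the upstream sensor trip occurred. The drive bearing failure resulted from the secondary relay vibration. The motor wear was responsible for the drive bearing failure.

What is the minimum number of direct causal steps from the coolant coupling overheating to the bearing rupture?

3

Shortest chain: the coolant coupling overheating → the motor wear → the drive bearing failure → the bearing rupture.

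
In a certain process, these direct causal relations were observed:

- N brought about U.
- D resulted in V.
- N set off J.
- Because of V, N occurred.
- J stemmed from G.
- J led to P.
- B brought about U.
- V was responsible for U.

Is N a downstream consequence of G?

No

G leads to J, P; N is not among them.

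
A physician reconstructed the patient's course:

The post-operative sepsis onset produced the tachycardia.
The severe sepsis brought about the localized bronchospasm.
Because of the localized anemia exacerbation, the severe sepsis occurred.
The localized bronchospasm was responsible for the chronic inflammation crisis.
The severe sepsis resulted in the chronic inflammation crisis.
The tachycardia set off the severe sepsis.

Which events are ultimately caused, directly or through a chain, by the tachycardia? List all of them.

Direct effects: the severe sepsis.
2 steps out: the localized bronchospasm, the chronic inflammation crisis.
Not reachable from it: the post-operative sepsis onset, the localized anemia exacerbation.

the chronic inflammation crisis, the localized bronchospasm, the severe sepsis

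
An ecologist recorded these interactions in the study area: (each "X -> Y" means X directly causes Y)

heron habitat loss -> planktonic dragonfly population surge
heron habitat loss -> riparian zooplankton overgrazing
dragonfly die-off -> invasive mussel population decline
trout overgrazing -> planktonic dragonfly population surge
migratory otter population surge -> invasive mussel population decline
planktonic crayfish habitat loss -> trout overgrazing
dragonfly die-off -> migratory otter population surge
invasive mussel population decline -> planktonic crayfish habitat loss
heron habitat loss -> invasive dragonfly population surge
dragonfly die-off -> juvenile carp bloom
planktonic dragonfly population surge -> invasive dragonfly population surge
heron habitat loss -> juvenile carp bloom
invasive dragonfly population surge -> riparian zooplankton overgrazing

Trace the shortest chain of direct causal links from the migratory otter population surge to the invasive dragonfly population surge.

the migratory otter population surge → the invasive mussel population decline
the invasive mussel population decline → the planktonic crayfish habitat loss
the planktonic crayfish habitat loss → the trout overgrazing
the trout overgrazing → the planktonic dragonfly population surge
the planktonic dragonfly population surge → the invasive dragonfly population surge
Length: 5 steps.

the migratory otter population surge → the invasive mussel population decline → the planktonic crayfish habitat loss → the trout overgrazing → the planktonic dragonfly population surge → the invasive dragonfly population surge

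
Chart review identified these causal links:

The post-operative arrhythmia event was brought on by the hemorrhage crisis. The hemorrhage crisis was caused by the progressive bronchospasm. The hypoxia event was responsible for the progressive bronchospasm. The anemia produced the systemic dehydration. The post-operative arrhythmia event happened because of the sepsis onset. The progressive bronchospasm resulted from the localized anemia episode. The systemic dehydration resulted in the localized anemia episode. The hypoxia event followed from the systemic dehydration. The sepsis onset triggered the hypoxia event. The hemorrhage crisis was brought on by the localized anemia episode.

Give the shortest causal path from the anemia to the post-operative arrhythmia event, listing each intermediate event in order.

the anemia → the systemic dehydration → the localized anemia episode → the hemorrhage crisis → the post-operative arrhythmia event

the anemia → the systemic dehydration
the systemic dehydration → the localized anemia episode
the localized anemia episode → the hemorrhage crisis
the hemorrhage crisis → the post-operative arrhythmia event
Length: 4 steps.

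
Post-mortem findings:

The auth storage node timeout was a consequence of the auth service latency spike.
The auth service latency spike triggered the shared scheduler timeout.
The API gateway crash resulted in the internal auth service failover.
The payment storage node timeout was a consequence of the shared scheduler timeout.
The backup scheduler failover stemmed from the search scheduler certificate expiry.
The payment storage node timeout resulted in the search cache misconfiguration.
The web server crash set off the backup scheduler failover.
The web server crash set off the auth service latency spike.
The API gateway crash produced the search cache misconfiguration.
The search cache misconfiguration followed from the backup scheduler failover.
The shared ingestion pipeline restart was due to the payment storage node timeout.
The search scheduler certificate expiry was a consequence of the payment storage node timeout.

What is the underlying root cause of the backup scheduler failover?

the web server crash

Tracing upstream from the backup scheduler failover: the backup scheduler failover ← the web server crash.
The web server crash has no stated cause, so it is the root.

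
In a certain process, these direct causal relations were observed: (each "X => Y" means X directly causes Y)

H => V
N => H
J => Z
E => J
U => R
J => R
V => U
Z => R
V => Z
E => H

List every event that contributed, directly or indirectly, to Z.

E, H, J, N, V

Immediate causes of Z: V, J.
Further upstream: E, H, N.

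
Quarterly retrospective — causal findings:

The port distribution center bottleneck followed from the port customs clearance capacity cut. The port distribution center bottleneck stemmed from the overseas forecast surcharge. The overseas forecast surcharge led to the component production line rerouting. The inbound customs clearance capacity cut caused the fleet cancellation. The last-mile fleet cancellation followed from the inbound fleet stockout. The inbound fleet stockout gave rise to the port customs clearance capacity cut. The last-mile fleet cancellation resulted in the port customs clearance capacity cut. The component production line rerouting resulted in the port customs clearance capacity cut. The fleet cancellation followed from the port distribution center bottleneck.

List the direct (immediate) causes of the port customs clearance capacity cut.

the component production line rerouting, the inbound fleet stockout, the last-mile fleet cancellation

Upstream contributors include the overseas forecast surcharge, but only the component production line rerouting, the inbound fleet stockout, the last-mile fleet cancellation feed directly into the port customs clearance capacity cut.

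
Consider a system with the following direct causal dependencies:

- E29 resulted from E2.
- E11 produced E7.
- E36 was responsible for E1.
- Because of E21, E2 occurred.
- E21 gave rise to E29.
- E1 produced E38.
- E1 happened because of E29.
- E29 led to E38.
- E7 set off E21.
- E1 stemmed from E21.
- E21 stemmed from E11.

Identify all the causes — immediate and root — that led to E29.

Immediate causes of E29: E21, E2.
Further upstream: E11, E7.

E11, E2, E21, E7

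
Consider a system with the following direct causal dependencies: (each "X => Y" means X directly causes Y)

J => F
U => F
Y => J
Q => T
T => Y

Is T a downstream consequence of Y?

No

Y leads to J, F; T is not among them.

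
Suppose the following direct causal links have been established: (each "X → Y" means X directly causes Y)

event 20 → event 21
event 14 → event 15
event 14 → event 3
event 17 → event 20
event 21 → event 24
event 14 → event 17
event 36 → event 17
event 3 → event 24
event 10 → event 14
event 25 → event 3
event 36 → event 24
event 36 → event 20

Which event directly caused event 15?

event 14

Upstream contributors include event 10, but only event 14 feeds directly into event 15.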